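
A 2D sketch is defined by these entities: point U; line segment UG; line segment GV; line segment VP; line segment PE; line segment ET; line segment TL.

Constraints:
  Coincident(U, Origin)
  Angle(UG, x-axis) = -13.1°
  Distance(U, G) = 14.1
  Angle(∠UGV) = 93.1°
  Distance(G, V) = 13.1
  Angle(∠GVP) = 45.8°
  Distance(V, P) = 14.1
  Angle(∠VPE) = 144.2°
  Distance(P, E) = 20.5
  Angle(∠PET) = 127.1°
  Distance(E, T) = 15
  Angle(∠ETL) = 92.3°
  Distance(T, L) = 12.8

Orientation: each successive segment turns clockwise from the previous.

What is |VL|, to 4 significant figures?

33.27

∠PET = 127.1° gives ET at 37.10° from the x-axis; with |ET| = 15.0, T = (15.17, 24.89). ∠ETL = 92.3° gives TL at -50.60° from the x-axis; with |TL| = 12.8, L = (23.30, 15.00). Then |VL| = |L − V| = 33.27.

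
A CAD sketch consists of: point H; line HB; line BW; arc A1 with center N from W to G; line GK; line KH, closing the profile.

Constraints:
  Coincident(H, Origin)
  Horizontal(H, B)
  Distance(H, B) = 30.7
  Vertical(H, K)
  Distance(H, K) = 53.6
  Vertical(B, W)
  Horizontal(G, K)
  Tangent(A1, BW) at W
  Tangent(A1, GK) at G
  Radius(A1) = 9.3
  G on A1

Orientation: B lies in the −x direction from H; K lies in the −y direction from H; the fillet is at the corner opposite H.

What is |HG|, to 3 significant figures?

57.7

H is at the origin; H and B share the same y with |HB| = 30.7 and B on the −x side, so B = (-30.7, 0.00). HK is vertical with |HK| = 53.6 and K on the −y side, so K = (0.00, -53.6). The virtual corner opposite H is at (-30.7, -53.6). Tangency of A1 to BW means the radius NW is perpendicular to BW and A1 meets GK tangentially, so NG is at right angles to GK, with radius 9.3, so the center N sits 9.3 in from both sides at N = (-21.4, -44.3). That places the tangent points at W = (-30.7, -44.3) on BW and G = (-21.4, -53.6) on GK. Then |HG| = |G − H| = 57.7.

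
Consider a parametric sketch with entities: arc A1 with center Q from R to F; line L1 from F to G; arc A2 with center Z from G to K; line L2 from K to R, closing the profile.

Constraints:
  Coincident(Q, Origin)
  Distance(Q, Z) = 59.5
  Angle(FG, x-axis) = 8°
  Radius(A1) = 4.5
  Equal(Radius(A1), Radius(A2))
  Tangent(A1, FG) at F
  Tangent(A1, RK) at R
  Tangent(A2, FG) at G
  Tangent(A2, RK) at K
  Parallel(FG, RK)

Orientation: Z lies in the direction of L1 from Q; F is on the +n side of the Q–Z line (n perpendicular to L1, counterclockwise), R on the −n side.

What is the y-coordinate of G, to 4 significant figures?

12.74

The slot axis is L1's direction at 8.0°, so u = (cos 8.0°, sin 8.0°) = (0.9903, 0.1392) and n = (−sin 8.0°, cos 8.0°) = (-0.1392, 0.9903). Q is at the origin and Z lies 59.5 along u from Q, so Z = 59.5·u = (58.92, 8.281). Tangency of A1 to both parallel lines with radius 4.5 puts F and R at Q ± 4.5·n: F = (-0.6263, 4.456), R = (0.6263, -4.456). Equal radii place G and K the same way about Z: G = Z + 4.5·n = (58.29, 12.74), K = Z − 4.5·n = (59.55, 3.825). So G.y = 12.74.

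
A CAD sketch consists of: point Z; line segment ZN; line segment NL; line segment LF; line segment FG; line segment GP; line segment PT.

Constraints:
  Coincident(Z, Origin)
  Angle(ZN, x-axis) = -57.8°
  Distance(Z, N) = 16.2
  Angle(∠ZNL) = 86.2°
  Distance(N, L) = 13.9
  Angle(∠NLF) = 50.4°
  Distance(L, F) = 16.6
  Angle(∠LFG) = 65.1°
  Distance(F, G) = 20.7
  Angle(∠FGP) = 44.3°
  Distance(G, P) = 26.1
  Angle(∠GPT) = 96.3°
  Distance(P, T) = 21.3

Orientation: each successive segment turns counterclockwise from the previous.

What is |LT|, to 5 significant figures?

23.796

∠FGP = 44.3° gives GP at 56.200° from the x-axis; with |GP| = 26.1, P = (22.091, -0.074544). ∠GPT = 96.3° gives PT at 139.90° from the x-axis; with |PT| = 21.3, T = (5.7982, 13.645). Then |LT| = |T − L| = 23.796.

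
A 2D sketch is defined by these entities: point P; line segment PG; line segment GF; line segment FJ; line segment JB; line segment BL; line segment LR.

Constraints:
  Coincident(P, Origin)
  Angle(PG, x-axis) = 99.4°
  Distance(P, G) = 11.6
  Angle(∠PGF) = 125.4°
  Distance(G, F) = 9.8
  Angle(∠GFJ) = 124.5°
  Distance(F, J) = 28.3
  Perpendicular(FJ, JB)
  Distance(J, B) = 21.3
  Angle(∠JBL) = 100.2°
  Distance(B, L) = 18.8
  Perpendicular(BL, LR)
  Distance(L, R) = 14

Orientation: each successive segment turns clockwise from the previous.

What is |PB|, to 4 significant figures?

29.96

∠GFJ = 124.5° gives FJ at -10.70° from the x-axis; with |FJ| = 28.3, J = (32.87, 13.10). FJ ⟂ JB, so JB runs at -100.7°; with |JB| = 21.3, B = (28.91, -7.834). Then |PB| = |B − P| = 29.96.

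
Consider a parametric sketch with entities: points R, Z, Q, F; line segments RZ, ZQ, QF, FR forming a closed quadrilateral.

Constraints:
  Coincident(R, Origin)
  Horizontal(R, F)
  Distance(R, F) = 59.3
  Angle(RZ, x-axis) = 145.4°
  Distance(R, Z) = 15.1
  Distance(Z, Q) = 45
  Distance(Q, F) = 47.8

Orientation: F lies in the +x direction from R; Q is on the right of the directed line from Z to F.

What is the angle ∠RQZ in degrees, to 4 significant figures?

6.171°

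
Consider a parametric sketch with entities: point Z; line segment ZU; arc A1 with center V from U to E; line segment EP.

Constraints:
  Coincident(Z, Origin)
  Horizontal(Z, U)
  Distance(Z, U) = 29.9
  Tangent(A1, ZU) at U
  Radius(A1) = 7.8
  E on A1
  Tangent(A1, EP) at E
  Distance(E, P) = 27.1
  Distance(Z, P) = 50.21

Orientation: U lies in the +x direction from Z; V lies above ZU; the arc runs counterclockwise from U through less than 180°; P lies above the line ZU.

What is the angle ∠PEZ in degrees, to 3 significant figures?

98.1°

Z is at the origin; Z and U share the same y with |ZU| = 29.9 and U on the +x side, so U = (29.9, 0.00). Since A1 is tangent to ZU there, VU ⟂ ZU, so V = U + (0, 7.8) = (29.9, 7.80). Since VE ⟂ EP (tangency), |VP| = √(7.8² + 27.1²) = 28.2 regardless of where E sits on A1. So P lies on both circle(Z, 50.21) and circle(V, 28.2); the above-ZU intersection is P = (35.6, 35.4). E is the foot of the tangent from P: E = (37.7, 8.40).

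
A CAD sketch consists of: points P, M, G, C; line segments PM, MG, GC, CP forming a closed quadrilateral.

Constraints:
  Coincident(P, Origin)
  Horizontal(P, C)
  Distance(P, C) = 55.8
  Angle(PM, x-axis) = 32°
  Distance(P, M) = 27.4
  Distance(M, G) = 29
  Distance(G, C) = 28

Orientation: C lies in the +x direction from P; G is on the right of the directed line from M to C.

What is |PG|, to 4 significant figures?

33.94

P is at the origin; PC is horizontal with |PC| = 55.8 and C in +x, so C = (55.8, 0). PM runs at 32.0° with |PM| = 27.4, so M = (23.24, 14.52). G is determined by |MG| = 29.0 and |GC| = 28.0 together: it lies at the intersection of circle(M, 29.0) and circle(C, 28.0). With |MC| = 35.65, the foot of the radical line on MC is 18.63 from M and the perpendicular offset is √(29.0² − 18.63²) = 22.23. Taking the right-of-MC solution: G = (31.20, -13.37).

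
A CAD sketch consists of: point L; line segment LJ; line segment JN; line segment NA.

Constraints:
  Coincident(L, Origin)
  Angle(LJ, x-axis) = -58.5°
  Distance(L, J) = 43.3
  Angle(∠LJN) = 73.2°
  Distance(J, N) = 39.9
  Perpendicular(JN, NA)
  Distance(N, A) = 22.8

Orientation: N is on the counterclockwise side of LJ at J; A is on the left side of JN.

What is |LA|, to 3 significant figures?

33.1

L is at the origin; LJ runs at -58.5° with length 43.3, so J = 43.3·(cos -58.5°, sin -58.5°) = (22.6, -36.9). ∠LJN = 73.2°, so JN runs at -58.5° + (180° − 73.2°) = 48.3° from the x-axis; with |JN| = 39.9, N = J + 39.9·(cos 48.3°, sin 48.3°) = (49.2, -7.13). JN is perpendicular to NA; with |NA| = 22.8 on the left of JN, A = N + 22.8·(-0.747, 0.665) = (32.1, 8.04). Then |LA| = |A − L| = 33.1.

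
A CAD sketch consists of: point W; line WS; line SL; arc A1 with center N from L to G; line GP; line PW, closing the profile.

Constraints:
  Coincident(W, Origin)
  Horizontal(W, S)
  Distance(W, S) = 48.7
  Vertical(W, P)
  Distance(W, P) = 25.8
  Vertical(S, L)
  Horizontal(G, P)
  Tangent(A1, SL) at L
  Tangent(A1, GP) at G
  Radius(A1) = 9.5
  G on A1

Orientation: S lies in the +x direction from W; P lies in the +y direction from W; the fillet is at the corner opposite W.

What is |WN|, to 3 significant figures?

42.5

W is at the origin; W and S share the same y with |WS| = 48.7 and S on the +x side, so S = (48.7, 0.00). WP is vertical with |WP| = 25.8 and P on the +y side, so P = (0.00, 25.8). The virtual corner opposite W is at (48.7, 25.8). The tangent condition forces NL to be normal to SL and since A1 is tangent to GP there, NG ⟂ GP, with radius 9.5, so the center N sits 9.5 in from both sides at N = (39.2, 16.3). Then |WN| = |N − W| = 42.5.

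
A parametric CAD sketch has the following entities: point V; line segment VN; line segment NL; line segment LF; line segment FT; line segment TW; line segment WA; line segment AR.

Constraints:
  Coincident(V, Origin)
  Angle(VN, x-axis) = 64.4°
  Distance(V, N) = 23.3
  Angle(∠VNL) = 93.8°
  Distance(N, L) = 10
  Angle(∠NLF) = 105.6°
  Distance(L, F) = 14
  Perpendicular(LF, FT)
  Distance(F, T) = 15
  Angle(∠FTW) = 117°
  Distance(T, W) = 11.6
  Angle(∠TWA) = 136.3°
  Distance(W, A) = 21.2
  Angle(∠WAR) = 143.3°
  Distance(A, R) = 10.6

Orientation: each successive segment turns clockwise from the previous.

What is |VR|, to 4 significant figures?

43.84

V is at the origin; VN runs at 64.4° with length 23.3, so N = (10.07, 21.01). ∠VNL = 93.8° gives NL at -21.80° from the x-axis; with |NL| = 10.0, L = (19.35, 17.30). ∠NLF = 105.6° gives LF at -96.20° from the x-axis; with |LF| = 14.0, F = (17.84, 3.381). The perpendicularity gives FT at right angles to LF, so FT runs at 173.8°; with |FT| = 15.0, T = (2.928, 5.001). ∠FTW = 117.0° gives TW at 110.8° from the x-axis; with |TW| = 11.6, W = (-1.191, 15.84). ∠TWA = 136.3° gives WA at 67.10° from the x-axis; with |WA| = 21.2, A = (7.058, 35.37). ∠WAR = 143.3° gives AR at 30.40° from the x-axis; with |AR| = 10.6, R = (16.20, 40.74). Then |VR| = |R − V| = 43.84.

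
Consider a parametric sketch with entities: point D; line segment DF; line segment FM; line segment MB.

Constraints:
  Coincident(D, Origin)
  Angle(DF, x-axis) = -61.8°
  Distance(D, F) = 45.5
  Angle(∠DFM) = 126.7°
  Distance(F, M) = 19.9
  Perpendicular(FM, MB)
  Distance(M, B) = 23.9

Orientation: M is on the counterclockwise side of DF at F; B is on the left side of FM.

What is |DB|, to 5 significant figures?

48.743

D is at the origin; DF runs at -61.8° with length 45.5, so F = 45.5·(cos -61.8°, sin -61.8°) = (21.501, -40.099). ∠DFM = 126.7°, so FM runs at -61.8° + (180° − 126.7°) = -8.5000° from the x-axis; with |FM| = 19.9, M = F + 19.9·(cos -8.5000°, sin -8.5000°) = (41.182, -43.041). FM is perpendicular to MB; with |MB| = 23.9 on the left of FM, B = M + 23.9·(0.14781, 0.98902) = (44.715, -19.403). Then |DB| = |B − D| = 48.743.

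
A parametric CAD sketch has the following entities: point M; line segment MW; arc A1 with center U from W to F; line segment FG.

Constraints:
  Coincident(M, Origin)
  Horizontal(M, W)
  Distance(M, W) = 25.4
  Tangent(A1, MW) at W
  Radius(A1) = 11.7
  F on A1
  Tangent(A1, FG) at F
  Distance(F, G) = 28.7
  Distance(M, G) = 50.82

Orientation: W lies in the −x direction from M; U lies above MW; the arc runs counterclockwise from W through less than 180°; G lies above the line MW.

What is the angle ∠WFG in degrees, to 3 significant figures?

122°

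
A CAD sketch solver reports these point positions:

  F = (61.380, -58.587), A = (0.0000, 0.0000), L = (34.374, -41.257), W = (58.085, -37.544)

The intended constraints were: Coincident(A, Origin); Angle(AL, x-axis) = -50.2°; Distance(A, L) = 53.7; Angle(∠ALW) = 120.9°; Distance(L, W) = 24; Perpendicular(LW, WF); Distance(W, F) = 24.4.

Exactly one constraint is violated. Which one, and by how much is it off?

Distance(W, F) = 24.4 — off by 3.10.

A = (0.00, 0.00) ✓; AL at -50.20° ✓; |AL| = 53.70 ✓; ∠ALW = 120.9° ✓; |LW| = 24.00 ✓; ∠(LW, WF) = 90.00° ✓; |WF| = 21.30 ✗.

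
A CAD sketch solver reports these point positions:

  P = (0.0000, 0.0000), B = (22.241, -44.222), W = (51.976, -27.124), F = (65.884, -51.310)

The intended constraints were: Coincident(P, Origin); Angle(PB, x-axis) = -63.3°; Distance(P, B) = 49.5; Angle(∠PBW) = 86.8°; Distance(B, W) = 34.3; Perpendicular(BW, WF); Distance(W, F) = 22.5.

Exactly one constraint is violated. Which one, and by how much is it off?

Distance(W, F) = 22.5 — off by 5.40.

P = (0.00, 0.00) ✓; PB at -63.30° ✓; |PB| = 49.50 ✓; ∠PBW = 86.80° ✓; |BW| = 34.30 ✓; ∠(BW, WF) = 90.00° ✓; |WF| = 27.90 ✗.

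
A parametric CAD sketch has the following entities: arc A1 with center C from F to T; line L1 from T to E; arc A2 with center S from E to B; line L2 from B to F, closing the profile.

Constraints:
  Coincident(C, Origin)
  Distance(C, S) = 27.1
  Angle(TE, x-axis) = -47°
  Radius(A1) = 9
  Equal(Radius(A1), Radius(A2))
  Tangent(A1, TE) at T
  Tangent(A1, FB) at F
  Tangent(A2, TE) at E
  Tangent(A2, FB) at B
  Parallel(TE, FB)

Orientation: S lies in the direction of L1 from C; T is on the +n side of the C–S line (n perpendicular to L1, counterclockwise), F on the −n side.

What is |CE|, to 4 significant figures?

28.56

The slot axis is L1's direction at -47.0°, so u = (cos -47.0°, sin -47.0°) = (0.6820, -0.7314) and n = (−sin -47.0°, cos -47.0°) = (0.7314, 0.6820). C is at the origin and S lies 27.1 along u from C, so S = 27.1·u = (18.48, -19.82). Tangency of A1 to both parallel lines with radius 9.0 puts T and F at C ± 9.0·n: T = (6.582, 6.138), F = (-6.582, -6.138). Equal radii place E and B the same way about S: E = S + 9.0·n = (25.06, -13.68), B = S − 9.0·n = (11.90, -25.96). Then |CE| = |E − C| = 28.56.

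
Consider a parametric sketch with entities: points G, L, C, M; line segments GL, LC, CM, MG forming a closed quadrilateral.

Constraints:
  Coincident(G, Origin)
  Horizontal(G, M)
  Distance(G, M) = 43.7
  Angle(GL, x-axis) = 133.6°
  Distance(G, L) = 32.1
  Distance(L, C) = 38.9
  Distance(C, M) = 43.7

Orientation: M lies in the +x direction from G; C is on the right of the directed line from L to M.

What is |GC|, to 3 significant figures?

8.23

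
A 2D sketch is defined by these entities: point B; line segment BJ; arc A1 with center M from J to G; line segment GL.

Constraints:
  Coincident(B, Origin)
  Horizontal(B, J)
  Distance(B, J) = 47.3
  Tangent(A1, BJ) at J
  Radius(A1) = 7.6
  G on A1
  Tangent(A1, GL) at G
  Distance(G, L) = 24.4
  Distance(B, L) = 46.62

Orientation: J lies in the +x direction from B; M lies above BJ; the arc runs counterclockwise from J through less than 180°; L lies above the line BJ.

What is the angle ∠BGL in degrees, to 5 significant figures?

58.948°

Checks: |MG| = 7.600 ✓; ∠(MG, GL) = 90.00° ✓; |GL| = 24.40 ✓; |BL| = 46.62 ✓.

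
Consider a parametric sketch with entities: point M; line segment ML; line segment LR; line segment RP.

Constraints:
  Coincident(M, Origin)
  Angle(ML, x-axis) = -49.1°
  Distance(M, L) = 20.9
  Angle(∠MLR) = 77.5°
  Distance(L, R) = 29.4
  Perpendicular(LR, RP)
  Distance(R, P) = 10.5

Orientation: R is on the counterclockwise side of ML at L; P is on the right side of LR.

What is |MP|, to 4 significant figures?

39.67

M is at the origin; ML runs at -49.1° with length 20.9, so L = 20.9·(cos -49.1°, sin -49.1°) = (13.68, -15.80). ∠MLR = 77.5°, so LR runs at -49.1° + (180° − 77.5°) = 53.40° from the x-axis; with |LR| = 29.4, R = L + 29.4·(cos 53.40°, sin 53.40°) = (31.21, 7.805). The perpendicularity gives RP at right angles to LR; with |RP| = 10.5 on the right of LR, P = R + 10.5·(0.8028, -0.5962) = (39.64, 1.545). Then |MP| = |P − M| = 39.67.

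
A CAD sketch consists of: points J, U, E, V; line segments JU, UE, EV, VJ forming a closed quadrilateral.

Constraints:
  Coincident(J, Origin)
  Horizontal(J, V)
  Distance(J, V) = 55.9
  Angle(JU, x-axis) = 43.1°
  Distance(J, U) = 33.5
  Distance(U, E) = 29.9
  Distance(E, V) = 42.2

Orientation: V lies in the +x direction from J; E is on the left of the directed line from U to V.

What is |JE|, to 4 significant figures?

63.35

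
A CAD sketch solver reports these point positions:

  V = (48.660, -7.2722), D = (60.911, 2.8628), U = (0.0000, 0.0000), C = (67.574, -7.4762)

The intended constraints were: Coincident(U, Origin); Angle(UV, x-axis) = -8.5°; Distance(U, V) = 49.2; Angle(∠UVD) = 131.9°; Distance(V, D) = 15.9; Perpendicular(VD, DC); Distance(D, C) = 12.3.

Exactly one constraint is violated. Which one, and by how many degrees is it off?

Perpendicular(VD, DC) — off by 6.80°.

U = (0.00, 0.00) ✓; UV at -8.500° ✓; |UV| = 49.20 ✓; ∠UVD = 131.9° ✓; |VD| = 15.90 ✓; ∠(VD, DC) = 96.80° ✗; |DC| = 12.30 ✓.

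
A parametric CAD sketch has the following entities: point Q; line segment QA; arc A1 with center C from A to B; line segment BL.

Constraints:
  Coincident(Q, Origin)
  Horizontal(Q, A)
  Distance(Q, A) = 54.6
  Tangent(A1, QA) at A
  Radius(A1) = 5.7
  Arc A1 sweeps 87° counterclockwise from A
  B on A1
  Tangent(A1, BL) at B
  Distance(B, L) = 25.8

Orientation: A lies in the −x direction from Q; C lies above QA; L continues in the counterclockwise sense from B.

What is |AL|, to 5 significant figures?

31.952

Q is at the origin; Q and A share the same y with |QA| = 54.6 and A on the −x side, so A = (-54.600, 0.0000). Tangency of A1 to QA means the radius CA is perpendicular to QA, so C = A + (0, 5.7) = (-54.600, 5.7000). On A1, A sits at bearing -90° from C; an 87° counterclockwise sweep puts B at bearing -3°, so B = C + 5.7·(cos -3°, sin -3°) = (-48.908, 5.4017). Tangency of A1 to BL means the radius CB is perpendicular to BL, so BL runs along (−sin -3°, cos -3°); with |BL| = 25.8, L = (-47.558, 31.166). Then |AL| = |L − A| = 31.952.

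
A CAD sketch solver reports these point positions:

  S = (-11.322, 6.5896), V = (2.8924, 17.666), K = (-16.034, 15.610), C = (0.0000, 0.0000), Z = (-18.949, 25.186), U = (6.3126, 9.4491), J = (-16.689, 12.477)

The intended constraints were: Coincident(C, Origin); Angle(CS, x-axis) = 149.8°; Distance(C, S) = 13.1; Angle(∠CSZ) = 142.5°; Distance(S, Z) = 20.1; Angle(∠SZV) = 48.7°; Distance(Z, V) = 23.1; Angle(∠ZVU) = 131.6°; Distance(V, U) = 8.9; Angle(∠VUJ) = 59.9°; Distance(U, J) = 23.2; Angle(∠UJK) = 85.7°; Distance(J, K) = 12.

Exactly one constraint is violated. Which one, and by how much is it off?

Distance(J, K) = 12 — off by 8.80.

C = (0.00, 0.00) ✓; CS at 149.8° ✓; |CS| = 13.10 ✓; ∠CSZ = 142.5° ✓; |SZ| = 20.10 ✓; ∠SZV = 48.70° ✓; |ZV| = 23.10 ✓; ∠ZVU = 131.6° ✓; |VU| = 8.900 ✓; ∠VUJ = 59.90° ✓; |UJ| = 23.20 ✓; ∠UJK = 85.69° ✓; |JK| = 3.201 ✗.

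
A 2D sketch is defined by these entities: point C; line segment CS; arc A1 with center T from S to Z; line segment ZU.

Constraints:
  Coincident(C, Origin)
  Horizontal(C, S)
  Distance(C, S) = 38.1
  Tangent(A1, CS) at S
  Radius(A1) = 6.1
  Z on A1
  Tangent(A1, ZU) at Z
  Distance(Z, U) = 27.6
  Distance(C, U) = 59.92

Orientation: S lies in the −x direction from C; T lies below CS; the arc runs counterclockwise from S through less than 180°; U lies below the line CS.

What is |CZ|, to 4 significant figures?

44.22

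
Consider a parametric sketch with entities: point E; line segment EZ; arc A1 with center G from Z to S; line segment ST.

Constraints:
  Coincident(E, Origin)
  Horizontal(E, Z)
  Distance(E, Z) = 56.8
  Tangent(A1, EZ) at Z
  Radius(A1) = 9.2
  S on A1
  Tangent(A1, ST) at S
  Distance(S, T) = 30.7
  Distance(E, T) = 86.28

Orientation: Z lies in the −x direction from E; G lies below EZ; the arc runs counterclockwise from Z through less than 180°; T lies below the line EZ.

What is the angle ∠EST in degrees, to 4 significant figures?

125.4°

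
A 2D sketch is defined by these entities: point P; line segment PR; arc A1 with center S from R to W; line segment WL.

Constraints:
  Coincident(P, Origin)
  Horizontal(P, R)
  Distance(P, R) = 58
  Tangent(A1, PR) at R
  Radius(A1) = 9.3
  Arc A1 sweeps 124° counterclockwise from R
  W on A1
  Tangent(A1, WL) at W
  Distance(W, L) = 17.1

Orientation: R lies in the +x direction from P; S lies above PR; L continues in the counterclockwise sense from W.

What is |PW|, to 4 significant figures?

67.29

A1 meets PR tangentially, so SR is at right angles to PR, so S = R + (0, 9.3) = (58.00, 9.300). On A1, R sits at bearing -90° from S; a 124° counterclockwise sweep puts W at bearing 34°, so W = S + 9.3·(cos 34°, sin 34°) = (65.71, 14.50). Then |PW| = |W − P| = 67.29.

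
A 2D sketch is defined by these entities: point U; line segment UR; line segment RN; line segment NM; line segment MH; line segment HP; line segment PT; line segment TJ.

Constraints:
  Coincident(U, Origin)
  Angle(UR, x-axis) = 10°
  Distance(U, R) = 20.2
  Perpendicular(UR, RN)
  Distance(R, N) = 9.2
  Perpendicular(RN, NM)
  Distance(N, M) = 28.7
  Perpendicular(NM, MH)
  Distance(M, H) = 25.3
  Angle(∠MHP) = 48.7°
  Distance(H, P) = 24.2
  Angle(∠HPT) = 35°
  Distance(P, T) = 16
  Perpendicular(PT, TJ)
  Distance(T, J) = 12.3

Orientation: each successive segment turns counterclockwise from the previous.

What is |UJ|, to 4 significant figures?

14.93

U is at the origin; UR runs at 10.0° with length 20.2, so R = (19.89, 3.508). UR is perpendicular to RN, so RN runs at 100.0°; with |RN| = 9.2, N = (18.30, 12.57). RN ⟂ NM, so NM runs at -170.0°; with |NM| = 28.7, M = (-9.968, 7.584). The perpendicularity gives MH at right angles to NM, so MH runs at -80.00°; with |MH| = 25.3, H = (-5.575, -17.33). ∠MHP = 48.7° gives HP at 51.30° from the x-axis; with |HP| = 24.2, P = (9.556, 1.555). ∠HPT = 35.0° gives PT at -163.7° from the x-axis; with |PT| = 16.0, T = (-5.801, -2.936). The perpendicularity gives TJ at right angles to PT, so TJ runs at -73.70°; with |TJ| = 12.3, J = (-2.349, -14.74). Then |UJ| = |J − U| = 14.93.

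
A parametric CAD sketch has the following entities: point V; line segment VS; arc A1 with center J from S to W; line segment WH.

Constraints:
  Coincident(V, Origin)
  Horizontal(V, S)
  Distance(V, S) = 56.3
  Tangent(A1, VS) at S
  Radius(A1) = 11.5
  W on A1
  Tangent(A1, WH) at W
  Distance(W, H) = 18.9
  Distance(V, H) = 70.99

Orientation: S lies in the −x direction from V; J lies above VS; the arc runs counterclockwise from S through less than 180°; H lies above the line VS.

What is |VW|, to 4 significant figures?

52.80

Checks: V.y = 0.00, S.y = 0.00 ✓; |JW| = 11.50 ✓; ∠(JW, WH) = 90.00° ✓; |WH| = 18.90 ✓; |VH| = 70.99 ✓.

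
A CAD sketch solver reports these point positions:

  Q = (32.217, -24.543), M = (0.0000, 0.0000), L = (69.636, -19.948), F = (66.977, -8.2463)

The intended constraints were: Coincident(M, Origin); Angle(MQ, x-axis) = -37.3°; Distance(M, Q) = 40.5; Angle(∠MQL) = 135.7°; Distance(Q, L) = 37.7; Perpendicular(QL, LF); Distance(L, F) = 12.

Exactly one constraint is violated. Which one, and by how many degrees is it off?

Perpendicular(QL, LF) — off by 5.80°.

M = (0.00, 0.00) ✓; MQ at -37.30° ✓; |MQ| = 40.50 ✓; ∠MQL = 135.7° ✓; |QL| = 37.70 ✓; ∠(QL, LF) = 95.80° ✗; |LF| = 12.00 ✓.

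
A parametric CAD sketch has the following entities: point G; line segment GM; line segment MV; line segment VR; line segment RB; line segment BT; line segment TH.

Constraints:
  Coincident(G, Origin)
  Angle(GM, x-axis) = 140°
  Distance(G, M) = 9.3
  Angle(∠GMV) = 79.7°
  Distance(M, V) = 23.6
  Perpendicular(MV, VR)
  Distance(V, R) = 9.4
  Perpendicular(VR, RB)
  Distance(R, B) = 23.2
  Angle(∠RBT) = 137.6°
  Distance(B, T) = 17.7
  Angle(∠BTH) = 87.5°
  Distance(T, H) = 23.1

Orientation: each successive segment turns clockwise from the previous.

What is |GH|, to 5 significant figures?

28.117

G is at the origin; GM runs at 140.0° with length 9.3, so M = (-7.1242, 5.9779). ∠GMV = 79.7° gives MV at 39.700° from the x-axis; with |MV| = 23.6, V = (11.034, 21.053). MV is perpendicular to VR, so VR runs at -50.300°; with |VR| = 9.4, R = (17.038, 13.820). VR is perpendicular to RB, so RB runs at -140.30°; with |RB| = 23.2, B = (-0.81204, -0.99892). ∠RBT = 137.6° gives BT at 177.30° from the x-axis; with |BT| = 17.7, T = (-18.492, -0.16514). ∠BTH = 87.5° gives TH at 84.800° from the x-axis; with |TH| = 23.1, H = (-16.399, 22.840). Then |GH| = |H − G| = 28.117.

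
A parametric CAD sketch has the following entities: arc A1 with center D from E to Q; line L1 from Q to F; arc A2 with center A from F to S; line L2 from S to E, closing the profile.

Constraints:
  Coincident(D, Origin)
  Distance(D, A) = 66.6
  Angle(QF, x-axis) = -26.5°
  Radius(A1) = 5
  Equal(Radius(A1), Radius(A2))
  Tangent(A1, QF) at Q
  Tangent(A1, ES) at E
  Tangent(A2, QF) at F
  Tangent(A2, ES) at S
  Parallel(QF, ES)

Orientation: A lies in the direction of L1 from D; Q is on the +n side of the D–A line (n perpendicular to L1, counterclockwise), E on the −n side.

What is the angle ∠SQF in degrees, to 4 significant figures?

8.539°

The slot axis is L1's direction at -26.5°, so u = (cos -26.5°, sin -26.5°) = (0.8949, -0.4462) and n = (−sin -26.5°, cos -26.5°) = (0.4462, 0.8949). D is at the origin and A lies 66.6 along u from D, so A = 66.6·u = (59.60, -29.72). Tangency of A1 to both parallel lines with radius 5.0 puts Q and E at D ± 5.0·n: Q = (2.231, 4.475), E = (-2.231, -4.475). Equal radii place F and S the same way about A: F = A + 5.0·n = (61.83, -25.24), S = A − 5.0·n = (57.37, -34.19). Then cos ∠SQF = QS·QF / (|QS||QF|), giving 8.539°.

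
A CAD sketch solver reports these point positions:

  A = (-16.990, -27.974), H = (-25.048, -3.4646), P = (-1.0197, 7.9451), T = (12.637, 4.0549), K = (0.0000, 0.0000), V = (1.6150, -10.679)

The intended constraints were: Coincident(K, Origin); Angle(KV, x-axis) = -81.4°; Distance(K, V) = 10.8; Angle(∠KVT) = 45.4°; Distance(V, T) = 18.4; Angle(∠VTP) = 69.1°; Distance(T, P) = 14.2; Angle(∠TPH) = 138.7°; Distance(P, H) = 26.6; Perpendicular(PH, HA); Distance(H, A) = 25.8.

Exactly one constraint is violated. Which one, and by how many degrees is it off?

Perpendicular(PH, HA) — off by 7.20°.

K = (0.00, 0.00) ✓; KV at -81.40° ✓; |KV| = 10.80 ✓; ∠KVT = 45.40° ✓; |VT| = 18.40 ✓; ∠VTP = 69.10° ✓; |TP| = 14.20 ✓; ∠TPH = 138.7° ✓; |PH| = 26.60 ✓; ∠(PH, HA) = 82.80° ✗; |HA| = 25.80 ✓.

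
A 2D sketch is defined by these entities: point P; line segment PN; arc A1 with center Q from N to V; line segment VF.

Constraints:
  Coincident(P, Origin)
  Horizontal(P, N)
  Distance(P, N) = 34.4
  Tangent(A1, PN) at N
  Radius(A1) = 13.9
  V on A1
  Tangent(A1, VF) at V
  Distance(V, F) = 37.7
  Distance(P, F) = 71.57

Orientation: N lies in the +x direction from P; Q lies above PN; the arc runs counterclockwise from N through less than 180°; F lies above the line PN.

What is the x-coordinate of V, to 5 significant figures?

48.276

Checks: |QV| = 13.90 ✓; ∠(QV, VF) = 90.00° ✓; |VF| = 37.70 ✓; |PF| = 71.57 ✓.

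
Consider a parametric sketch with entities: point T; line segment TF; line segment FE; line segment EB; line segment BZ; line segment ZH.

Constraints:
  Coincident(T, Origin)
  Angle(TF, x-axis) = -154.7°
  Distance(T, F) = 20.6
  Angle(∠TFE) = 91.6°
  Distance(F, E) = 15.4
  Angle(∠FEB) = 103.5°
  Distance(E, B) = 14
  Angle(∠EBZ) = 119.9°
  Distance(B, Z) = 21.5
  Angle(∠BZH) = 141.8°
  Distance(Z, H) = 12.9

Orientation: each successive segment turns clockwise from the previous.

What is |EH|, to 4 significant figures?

38.84

T is at the origin; TF runs at -154.7° with length 20.6, so F = (-18.62, -8.804). ∠TFE = 91.6° gives FE at 116.9° from the x-axis; with |FE| = 15.4, E = (-25.59, 4.930). ∠FEB = 103.5° gives EB at 40.40° from the x-axis; with |EB| = 14.0, B = (-14.93, 14.00). ∠EBZ = 119.9° gives BZ at -19.70° from the x-axis; with |BZ| = 21.5, Z = (5.312, 6.756). ∠BZH = 141.8° gives ZH at -57.90° from the x-axis; with |ZH| = 12.9, H = (12.17, -4.172). Then |EH| = |H − E| = 38.84.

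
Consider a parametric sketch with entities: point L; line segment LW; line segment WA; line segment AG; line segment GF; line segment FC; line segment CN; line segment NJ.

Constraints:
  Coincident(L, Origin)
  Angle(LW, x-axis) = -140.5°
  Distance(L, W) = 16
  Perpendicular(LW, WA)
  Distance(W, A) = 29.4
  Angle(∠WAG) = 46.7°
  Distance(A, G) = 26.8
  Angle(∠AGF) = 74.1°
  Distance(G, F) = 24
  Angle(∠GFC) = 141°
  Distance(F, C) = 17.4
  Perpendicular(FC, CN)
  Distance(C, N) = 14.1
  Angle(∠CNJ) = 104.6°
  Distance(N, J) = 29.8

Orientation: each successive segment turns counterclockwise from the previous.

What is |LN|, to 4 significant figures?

35.70

∠GFC = 141.0° gives FC at -132.3° from the x-axis; with |FC| = 17.4, C = (-25.72, -22.77). FC ⟂ CN, so CN runs at -42.30°; with |CN| = 14.1, N = (-15.29, -32.26). Then |LN| = |N − L| = 35.70.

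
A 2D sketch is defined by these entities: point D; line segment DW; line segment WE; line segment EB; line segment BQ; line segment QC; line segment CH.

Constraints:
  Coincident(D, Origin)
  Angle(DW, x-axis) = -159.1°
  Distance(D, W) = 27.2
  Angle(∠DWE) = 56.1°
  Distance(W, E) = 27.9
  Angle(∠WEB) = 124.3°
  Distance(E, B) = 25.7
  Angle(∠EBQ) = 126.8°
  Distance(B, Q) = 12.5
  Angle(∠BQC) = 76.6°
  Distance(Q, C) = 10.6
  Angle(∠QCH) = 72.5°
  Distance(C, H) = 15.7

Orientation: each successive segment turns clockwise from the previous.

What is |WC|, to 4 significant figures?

40.16

D is at the origin; DW runs at -159.1° with length 27.2, so W = (-25.41, -9.703). ∠DWE = 56.1° gives WE at 77.00° from the x-axis; with |WE| = 27.9, E = (-19.13, 17.48). ∠WEB = 124.3° gives EB at 21.30° from the x-axis; with |EB| = 25.7, B = (4.810, 26.82). ∠EBQ = 126.8° gives BQ at -31.90° from the x-axis; with |BQ| = 12.5, Q = (15.42, 20.21). ∠BQC = 76.6° gives QC at -135.3° from the x-axis; with |QC| = 10.6, C = (7.888, 12.76). Then |WC| = |C − W| = 40.16.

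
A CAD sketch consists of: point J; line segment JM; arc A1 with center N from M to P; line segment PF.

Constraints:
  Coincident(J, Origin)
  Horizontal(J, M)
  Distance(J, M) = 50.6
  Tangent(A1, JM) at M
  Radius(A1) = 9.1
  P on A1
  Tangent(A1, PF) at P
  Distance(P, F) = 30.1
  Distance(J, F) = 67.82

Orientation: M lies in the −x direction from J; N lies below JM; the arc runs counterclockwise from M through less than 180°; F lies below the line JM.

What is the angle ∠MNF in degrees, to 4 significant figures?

172.8°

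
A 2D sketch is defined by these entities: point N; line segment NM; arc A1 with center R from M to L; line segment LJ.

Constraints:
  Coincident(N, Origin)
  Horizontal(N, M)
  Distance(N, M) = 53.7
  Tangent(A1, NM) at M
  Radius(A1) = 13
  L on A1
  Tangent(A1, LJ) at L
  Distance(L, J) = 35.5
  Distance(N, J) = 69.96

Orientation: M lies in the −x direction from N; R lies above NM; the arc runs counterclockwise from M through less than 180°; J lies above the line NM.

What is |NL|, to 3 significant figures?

43.9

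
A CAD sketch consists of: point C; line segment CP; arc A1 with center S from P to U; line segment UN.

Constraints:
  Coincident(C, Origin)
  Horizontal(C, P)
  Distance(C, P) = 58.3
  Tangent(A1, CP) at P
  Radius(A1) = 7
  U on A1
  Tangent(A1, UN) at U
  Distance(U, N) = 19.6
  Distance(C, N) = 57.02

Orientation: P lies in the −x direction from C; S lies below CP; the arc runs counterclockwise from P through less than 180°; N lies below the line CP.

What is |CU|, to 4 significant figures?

64.60

Checks: |SU| = 7.000 ✓; ∠(SU, UN) = 90.00° ✓; |UN| = 19.60 ✓; |CN| = 57.02 ✓.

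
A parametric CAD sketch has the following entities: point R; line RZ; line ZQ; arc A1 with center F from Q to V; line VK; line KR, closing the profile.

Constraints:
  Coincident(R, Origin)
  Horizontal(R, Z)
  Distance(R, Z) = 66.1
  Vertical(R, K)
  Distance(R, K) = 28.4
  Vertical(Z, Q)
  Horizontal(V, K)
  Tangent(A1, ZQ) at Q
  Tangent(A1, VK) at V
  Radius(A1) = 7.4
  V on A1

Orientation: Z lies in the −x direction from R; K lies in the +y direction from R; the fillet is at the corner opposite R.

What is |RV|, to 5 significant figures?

65.209

The virtual corner opposite R is at (-66.100, 28.400). Since A1 is tangent to ZQ there, FQ ⟂ ZQ and the tangent condition forces FV to be normal to VK, with radius 7.4, so the center F sits 7.4 in from both sides at F = (-58.700, 21.000). That places the tangent points at Q = (-66.100, 21.000) on ZQ and V = (-58.700, 28.400) on VK. Then |RV| = |V − R| = 65.209.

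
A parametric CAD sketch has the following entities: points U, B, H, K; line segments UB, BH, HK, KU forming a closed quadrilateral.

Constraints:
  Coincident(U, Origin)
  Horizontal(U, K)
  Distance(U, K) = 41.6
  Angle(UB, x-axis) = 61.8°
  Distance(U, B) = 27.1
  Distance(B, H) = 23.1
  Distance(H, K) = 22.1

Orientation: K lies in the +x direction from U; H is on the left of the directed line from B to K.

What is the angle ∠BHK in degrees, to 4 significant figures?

111.7°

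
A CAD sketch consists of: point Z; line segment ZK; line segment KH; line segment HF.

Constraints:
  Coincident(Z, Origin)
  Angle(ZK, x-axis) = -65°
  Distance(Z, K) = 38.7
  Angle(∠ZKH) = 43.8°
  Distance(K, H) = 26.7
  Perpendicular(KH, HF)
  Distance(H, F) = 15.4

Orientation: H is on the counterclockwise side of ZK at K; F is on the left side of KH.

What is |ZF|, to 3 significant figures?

11.5

∠ZKH = 43.8°, so KH runs at -65.0° + (180° − 43.8°) = 71.2° from the x-axis; with |KH| = 26.7, H = K + 26.7·(cos 71.2°, sin 71.2°) = (25.0, -9.80). KH ⟂ HF; with |HF| = 15.4 on the left of KH, F = H + 15.4·(-0.947, 0.322) = (10.4, -4.84). Then |ZF| = |F − Z| = 11.5.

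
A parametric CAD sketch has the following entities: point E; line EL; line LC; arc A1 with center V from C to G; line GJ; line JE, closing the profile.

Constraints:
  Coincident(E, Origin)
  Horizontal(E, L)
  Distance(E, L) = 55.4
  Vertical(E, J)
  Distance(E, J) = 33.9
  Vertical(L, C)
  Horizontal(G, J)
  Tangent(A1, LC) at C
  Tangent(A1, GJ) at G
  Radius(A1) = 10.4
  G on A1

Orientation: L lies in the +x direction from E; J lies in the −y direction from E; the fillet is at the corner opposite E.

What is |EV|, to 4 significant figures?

50.77

EJ is vertical with |EJ| = 33.9 and J on the −y side, so J = (0.000, -33.90). The virtual corner opposite E is at (55.40, -33.90). A1 meets LC tangentially, so VC is at right angles to LC and the tangent condition forces VG to be normal to GJ, with radius 10.4, so the center V sits 10.4 in from both sides at V = (45.00, -23.50). Then |EV| = |V − E| = 50.77.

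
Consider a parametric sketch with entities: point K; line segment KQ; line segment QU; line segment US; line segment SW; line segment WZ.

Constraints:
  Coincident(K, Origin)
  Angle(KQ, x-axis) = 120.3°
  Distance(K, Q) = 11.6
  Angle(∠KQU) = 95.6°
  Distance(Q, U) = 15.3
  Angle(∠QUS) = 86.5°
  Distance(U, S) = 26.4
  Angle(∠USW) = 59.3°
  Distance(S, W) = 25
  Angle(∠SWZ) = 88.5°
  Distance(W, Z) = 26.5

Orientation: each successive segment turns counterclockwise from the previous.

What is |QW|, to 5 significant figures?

14.146

K is at the origin; KQ runs at 120.3° with length 11.6, so Q = (-5.8525, 10.015). ∠KQU = 95.6° gives QU at -155.30° from the x-axis; with |QU| = 15.3, U = (-19.753, 3.6220). ∠QUS = 86.5° gives US at -61.800° from the x-axis; with |US| = 26.4, S = (-7.2774, -19.644). ∠USW = 59.3° gives SW at 58.900° from the x-axis; with |SW| = 25.0, W = (5.6360, 1.7623). Then |QW| = |W − Q| = 14.146.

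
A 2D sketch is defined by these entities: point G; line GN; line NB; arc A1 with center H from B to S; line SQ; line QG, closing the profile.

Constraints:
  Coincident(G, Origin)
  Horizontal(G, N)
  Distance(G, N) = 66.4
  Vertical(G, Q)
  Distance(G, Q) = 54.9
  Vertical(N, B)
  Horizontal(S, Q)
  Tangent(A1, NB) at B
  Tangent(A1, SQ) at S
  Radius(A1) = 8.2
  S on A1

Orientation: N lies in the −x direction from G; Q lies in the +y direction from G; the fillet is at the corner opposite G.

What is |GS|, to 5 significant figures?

80.008

The virtual corner opposite G is at (-66.400, 54.900). A1 meets NB tangentially, so HB is at right angles to NB and tangency of A1 to SQ means the radius HS is perpendicular to SQ, with radius 8.2, so the center H sits 8.2 in from both sides at H = (-58.200, 46.700). That places the tangent points at B = (-66.400, 46.700) on NB and S = (-58.200, 54.900) on SQ. Then |GS| = |S − G| = 80.008.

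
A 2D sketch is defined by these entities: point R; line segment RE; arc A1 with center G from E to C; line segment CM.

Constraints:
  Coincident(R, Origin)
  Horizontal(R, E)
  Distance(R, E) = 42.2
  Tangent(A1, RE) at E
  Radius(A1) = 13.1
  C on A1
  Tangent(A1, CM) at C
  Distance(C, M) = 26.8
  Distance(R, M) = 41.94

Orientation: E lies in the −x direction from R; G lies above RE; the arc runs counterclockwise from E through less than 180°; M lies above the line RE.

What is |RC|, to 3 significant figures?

31.1

Checks: R = (0.00, 0.00) ✓; |GC| = 13.10 ✓; ∠(GC, CM) = 90.00° ✓; |CM| = 26.80 ✓; |RM| = 41.94 ✓.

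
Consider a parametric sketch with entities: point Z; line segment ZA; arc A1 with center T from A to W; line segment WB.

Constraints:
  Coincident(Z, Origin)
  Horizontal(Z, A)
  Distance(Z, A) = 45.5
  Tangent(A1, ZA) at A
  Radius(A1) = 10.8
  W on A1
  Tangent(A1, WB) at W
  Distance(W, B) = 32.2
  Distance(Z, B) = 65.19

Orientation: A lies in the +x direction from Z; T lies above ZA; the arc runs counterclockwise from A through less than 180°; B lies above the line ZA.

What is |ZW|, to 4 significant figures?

57.56

Z is at the origin; Z and A share the same y with |ZA| = 45.5 and A on the +x side, so A = (45.50, 0.000). Since A1 is tangent to ZA there, TA ⟂ ZA, so T = A + (0, 10.8) = (45.50, 10.80). Since TW ⟂ WB (tangency), |TB| = √(10.8² + 32.2²) = 33.96 regardless of where W sits on A1. So B lies on both circle(Z, 65.19) and circle(T, 33.96); the above-ZA intersection is B = (47.44, 44.71). W is the foot of the tangent from B: W = (55.92, 13.64).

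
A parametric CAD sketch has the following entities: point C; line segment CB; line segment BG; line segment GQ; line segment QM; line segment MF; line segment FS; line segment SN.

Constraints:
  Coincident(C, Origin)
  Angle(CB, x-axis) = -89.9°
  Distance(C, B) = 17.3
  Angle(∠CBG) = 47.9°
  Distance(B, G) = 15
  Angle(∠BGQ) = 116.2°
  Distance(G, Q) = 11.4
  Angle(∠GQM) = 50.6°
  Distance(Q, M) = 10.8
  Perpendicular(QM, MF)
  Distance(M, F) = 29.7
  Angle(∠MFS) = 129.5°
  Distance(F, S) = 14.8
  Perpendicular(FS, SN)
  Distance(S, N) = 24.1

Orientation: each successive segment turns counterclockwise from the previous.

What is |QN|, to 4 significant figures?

25.99

∠MFS = 129.5° gives FS at 15.90° from the x-axis; with |FS| = 14.8, S = (40.55, -17.97). FS is perpendicular to SN, so SN runs at 105.9°; with |SN| = 24.1, N = (33.95, 5.212). Then |QN| = |N − Q| = 25.99.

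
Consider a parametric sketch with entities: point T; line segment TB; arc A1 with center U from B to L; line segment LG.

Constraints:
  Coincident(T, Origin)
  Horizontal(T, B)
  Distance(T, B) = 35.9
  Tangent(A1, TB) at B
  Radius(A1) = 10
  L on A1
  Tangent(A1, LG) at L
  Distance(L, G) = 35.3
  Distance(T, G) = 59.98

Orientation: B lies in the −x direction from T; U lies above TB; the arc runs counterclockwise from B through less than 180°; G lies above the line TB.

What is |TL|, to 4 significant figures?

29.54

T is at the origin; T and B share the same y with |TB| = 35.9 and B on the −x side, so B = (-35.90, 0.000). A1 meets TB tangentially, so UB is at right angles to TB, so U = B + (0, 10) = (-35.90, 10.00). Since UL ⟂ LG (tangency), |UG| = √(10.0² + 35.3²) = 36.69 regardless of where L sits on A1. So G lies on both circle(T, 59.98) and circle(U, 36.69); the above-TB intersection is G = (-37.71, 46.64). L is the foot of the tangent from G: L = (-26.42, 13.20).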